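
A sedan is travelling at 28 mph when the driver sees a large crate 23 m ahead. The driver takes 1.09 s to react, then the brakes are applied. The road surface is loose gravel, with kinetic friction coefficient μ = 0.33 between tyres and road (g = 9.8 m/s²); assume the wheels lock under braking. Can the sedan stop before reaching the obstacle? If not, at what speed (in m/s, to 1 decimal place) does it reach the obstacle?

No — it strikes the obstacle at 9.8 m/s

28 mph × 0.44704 = 12.5171 m/s.
a = μg = 0.33 × 9.8 = 3.234 m/s².
Reaction distance = 12.5171 × 1.09 = 13.644 m.
Braking distance needed to stop: v²/(2a) = 156.678 / 6.468 = 24.224 m, so total needed = 13.644 + 24.224 = 37.868 m > 23 m — it cannot stop.
Distance remaining when braking begins: 23 − 13.644 = 9.356 m.
v² = v₀² − 2a·d = 156.678 − 2 × 3.234 × 9.356 = 96.163 m²/s².
v = √96.163 = 9.806 m/s.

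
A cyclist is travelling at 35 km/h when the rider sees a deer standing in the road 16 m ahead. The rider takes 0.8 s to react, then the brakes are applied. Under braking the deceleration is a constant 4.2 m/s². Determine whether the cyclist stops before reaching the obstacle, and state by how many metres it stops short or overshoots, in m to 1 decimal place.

No — it overshoots by 3.0 m

35 km/h ÷ 3.6 = 9.7222 m/s.
Reaction distance = 9.7222 × 0.8 = 7.778 m.
Braking distance = v²/(2a) = 94.521 / 8.400 = 11.252 m.
Total stopping distance = 7.778 + 11.252 = 19.030 m, vs 16 m available — it cannot stop in time and overshoots by 19.030 − 16 = 3.030 m.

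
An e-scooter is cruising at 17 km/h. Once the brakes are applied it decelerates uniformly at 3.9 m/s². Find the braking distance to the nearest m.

Braking distance ≈ 3 m

17 km/h ÷ 3.6 = 4.7222 m/s.
Braking distance = v²/(2a) = 4.7222² / (2 × 3.900) = 22.299 / 7.800 = 2.859 m.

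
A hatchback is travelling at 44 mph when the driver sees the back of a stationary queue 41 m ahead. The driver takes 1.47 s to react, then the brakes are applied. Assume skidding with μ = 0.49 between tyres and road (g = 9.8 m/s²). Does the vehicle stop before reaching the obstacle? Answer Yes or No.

No

44 mph × 0.44704 = 19.6698 m/s.
a = μg = 0.49 × 9.8 = 4.802 m/s².
Reaction distance = 19.6698 × 1.47 = 28.915 m.
Braking distance = v²/(2a) = 386.901 / 9.604 = 40.285 m.
Total stopping distance = 28.915 + 40.285 = 69.200 m, vs 41 m available — it cannot stop in time and overshoots by 69.200 − 41 = 28.200 m.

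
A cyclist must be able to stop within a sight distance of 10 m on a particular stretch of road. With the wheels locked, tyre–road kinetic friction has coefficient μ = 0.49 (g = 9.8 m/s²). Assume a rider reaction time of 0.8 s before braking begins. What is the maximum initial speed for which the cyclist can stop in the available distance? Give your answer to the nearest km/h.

Maximum speed ≈ 24 km/h

a = μg = 0.49 × 9.8 = 4.802 m/s².
Stopping distance: v·t_r + v²/(2a) = 10 with t_r = 0.8 s and a = 4.802 m/s².
So v² + 7.683 v − 96.04 = 0.
Positive root: v = −a·t_r + √((a·t_r)² + 2a·d) = −3.842 + √(14.761 + 96.04) = 6.6842 m/s.
6.6842 m/s × 3.6 = 24.063 km/h.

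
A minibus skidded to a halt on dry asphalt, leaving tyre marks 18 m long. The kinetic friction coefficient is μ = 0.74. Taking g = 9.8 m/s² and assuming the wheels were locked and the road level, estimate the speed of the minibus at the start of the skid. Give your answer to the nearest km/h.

Deceleration a = μg = 0.74 × 9.8 = 7.252 m/s².
v = √(2a·d) = √(2 × 7.252 × 18) = √261.072 = 16.1577 m/s.
= 16.1577 × 3.6 = 58.168 km/h.

Initial speed ≈ 58 km/h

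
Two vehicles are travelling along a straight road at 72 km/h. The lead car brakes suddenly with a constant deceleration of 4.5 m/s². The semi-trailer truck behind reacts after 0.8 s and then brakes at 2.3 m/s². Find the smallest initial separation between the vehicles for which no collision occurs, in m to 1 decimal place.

72 km/h ÷ 3.6 = 20.0000 m/s.
Leader travels v²/(2a_L) = 400.000 / 9.000 = 44.444 m before stopping.
Follower covers v·t_r = 20.0000 × 0.8 = 16.000 m while reacting, then v²/(2a_F) = 400.000 / 4.600 = 86.957 m while braking, for a total of 16.000 + 86.957 = 102.957 m.
Since a_F ≤ a_L and the follower starts braking later, the follower is never slower than the leader, so the closest approach is when both have stopped.
Minimum gap = 102.957 − 44.444 = 58.513 m.

Minimum gap ≈ 58.5 m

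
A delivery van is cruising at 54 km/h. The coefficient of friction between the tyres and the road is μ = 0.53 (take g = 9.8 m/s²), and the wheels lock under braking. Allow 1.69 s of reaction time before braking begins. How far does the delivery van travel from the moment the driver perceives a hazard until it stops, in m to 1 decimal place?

Total stopping distance ≈ 47.0 m

54 km/h ÷ 3.6 = 15.0000 m/s.
a = μg = 0.53 × 9.8 = 5.194 m/s².
Reaction distance = v·t_r = 15.0000 × 1.69 = 25.350 m.
Braking distance = v²/(2a) = 15.0000² / (2 × 5.194) = 225.000 / 10.388 = 21.660 m.
Total = 25.350 + 21.660 = 47.010 m.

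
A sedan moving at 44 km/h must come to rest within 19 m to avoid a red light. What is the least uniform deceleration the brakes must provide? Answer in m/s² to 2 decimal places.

44 km/h ÷ 3.6 = 12.2222 m/s.
v² = 2a·d ⇒ a = v²/(2d) = 12.2222² / (2 × 19.000) = 149.382 / 38.000 = 3.9311 m/s².

Required deceleration ≈ 3.93 m/s²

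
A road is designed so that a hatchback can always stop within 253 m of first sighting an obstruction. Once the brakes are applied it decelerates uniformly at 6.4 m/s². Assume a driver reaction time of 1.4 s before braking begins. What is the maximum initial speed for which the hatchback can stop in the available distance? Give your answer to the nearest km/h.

Maximum speed ≈ 175 km/h

Stopping distance: v·t_r + v²/(2a) = 253 with t_r = 1.4 s and a = 6.400 m/s².
So v² + 17.920 v − 3238.40 = 0.
Positive root: v = −a·t_r + √((a·t_r)² + 2a·d) = −8.960 + √(80.282 + 3238.40) = 48.6480 m/s.
48.6480 m/s × 3.6 = 175.133 km/h.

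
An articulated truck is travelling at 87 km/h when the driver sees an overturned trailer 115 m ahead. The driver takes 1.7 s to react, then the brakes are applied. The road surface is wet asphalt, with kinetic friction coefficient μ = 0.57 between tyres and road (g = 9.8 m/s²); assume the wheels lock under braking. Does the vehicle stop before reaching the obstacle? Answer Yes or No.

87 km/h ÷ 3.6 = 24.1667 m/s.
a = μg = 0.57 × 9.8 = 5.586 m/s².
Reaction distance = 24.1667 × 1.7 = 41.083 m.
Braking distance = v²/(2a) = 584.029 / 11.172 = 52.276 m.
Total stopping distance = 41.083 + 52.276 = 93.359 m, vs 115 m available — it stops with 115 − 93.359 = 21.641 m to spare.

Yes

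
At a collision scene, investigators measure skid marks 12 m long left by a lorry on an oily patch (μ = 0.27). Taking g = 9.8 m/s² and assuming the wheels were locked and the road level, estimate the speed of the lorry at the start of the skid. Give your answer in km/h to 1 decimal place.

Deceleration a = μg = 0.27 × 9.8 = 2.646 m/s².
v = √(2a·d) = √(2 × 2.646 × 12) = √63.504 = 7.9689 m/s.
= 7.9689 × 3.6 = 28.688 km/h.

Initial speed ≈ 28.7 km/h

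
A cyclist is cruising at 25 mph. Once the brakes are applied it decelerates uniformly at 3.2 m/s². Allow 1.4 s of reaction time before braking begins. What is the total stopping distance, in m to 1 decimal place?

25 mph × 0.44704 = 11.1760 m/s.
Reaction distance = v·t_r = 11.1760 × 1.4 = 15.646 m.
Braking distance = v²/(2a) = 11.1760² / (2 × 3.200) = 124.903 / 6.400 = 19.516 m.
Total = 15.646 + 19.516 = 35.162 m.

Total stopping distance ≈ 35.2 m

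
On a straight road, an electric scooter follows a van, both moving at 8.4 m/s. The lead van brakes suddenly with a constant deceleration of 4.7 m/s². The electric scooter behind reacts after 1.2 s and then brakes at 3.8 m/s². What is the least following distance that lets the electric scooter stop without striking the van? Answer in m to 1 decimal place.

Leader travels v²/(2a_L) = 70.560 / 9.400 = 7.506 m before stopping.
Follower covers v·t_r = 8.4000 × 1.2 = 10.080 m while reacting, then v²/(2a_F) = 70.560 / 7.600 = 9.284 m while braking, for a total of 10.080 + 9.284 = 19.364 m.
Since a_F ≤ a_L and the follower starts braking later, the follower is never slower than the leader, so the closest approach is when both have stopped.
Minimum gap = 19.364 − 7.506 = 11.858 m.

Minimum gap ≈ 11.9 m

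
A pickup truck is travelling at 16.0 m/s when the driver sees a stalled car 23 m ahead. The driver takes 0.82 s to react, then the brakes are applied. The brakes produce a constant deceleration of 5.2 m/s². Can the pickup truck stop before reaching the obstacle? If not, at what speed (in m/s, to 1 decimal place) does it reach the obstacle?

Reaction distance = 16.0000 × 0.82 = 13.120 m.
Braking distance needed to stop: v²/(2a) = 256.000 / 10.400 = 24.615 m, so total needed = 13.120 + 24.615 = 37.735 m > 23 m — it cannot stop.
Distance remaining when braking begins: 23 − 13.120 = 9.880 m.
v² = v₀² − 2a·d = 256.000 − 2 × 5.200 × 9.880 = 153.248 m²/s².
v = √153.248 = 12.379 m/s.

No — it strikes the obstacle at 12.4 m/s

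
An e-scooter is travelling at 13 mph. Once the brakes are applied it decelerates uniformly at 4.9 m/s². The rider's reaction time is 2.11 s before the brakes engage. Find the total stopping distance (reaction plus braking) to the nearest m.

13 mph × 0.44704 = 5.8115 m/s.
Reaction distance = v·t_r = 5.8115 × 2.11 = 12.262 m.
Braking distance = v²/(2a) = 5.8115² / (2 × 4.900) = 33.774 / 9.800 = 3.446 m.
Total = 12.262 + 3.446 = 15.708 m.

Total stopping distance ≈ 16 m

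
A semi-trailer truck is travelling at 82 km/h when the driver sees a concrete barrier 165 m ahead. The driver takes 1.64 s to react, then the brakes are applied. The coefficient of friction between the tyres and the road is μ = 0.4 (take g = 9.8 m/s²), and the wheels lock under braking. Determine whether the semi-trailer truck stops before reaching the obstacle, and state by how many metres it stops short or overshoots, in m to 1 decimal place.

82 km/h ÷ 3.6 = 22.7778 m/s.
a = μg = 0.4 × 9.8 = 3.920 m/s².
Reaction distance = 22.7778 × 1.64 = 37.356 m.
Braking distance = v²/(2a) = 518.828 / 7.840 = 66.177 m.
Total stopping distance = 37.356 + 66.177 = 103.533 m, vs 165 m available — it stops with 165 − 103.533 = 61.467 m to spare.

Yes — it stops 61.5 m short of the obstacle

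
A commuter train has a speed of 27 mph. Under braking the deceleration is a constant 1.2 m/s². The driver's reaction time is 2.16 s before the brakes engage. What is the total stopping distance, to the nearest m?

27 mph × 0.44704 = 12.0701 m/s.
Reaction distance = v·t_r = 12.0701 × 2.16 = 26.071 m.
Braking distance = v²/(2a) = 12.0701² / (2 × 1.200) = 145.687 / 2.400 = 60.703 m.
Total = 26.071 + 60.703 = 86.774 m.

Total stopping distance ≈ 87 m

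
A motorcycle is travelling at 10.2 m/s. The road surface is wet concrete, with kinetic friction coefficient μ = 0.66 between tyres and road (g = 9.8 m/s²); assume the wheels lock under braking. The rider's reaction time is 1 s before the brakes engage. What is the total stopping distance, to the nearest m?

a = μg = 0.66 × 9.8 = 6.468 m/s².
Reaction distance = v·t_r = 10.2000 × 1 = 10.200 m.
Braking distance = v²/(2a) = 10.2000² / (2 × 6.468) = 104.040 / 12.936 = 8.043 m.
Total = 10.200 + 8.043 = 18.243 m.

Total stopping distance ≈ 18 m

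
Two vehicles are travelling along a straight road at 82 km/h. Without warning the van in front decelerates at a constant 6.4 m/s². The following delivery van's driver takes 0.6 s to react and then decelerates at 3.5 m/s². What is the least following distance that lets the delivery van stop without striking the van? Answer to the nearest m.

Minimum gap ≈ 47 m

82 km/h ÷ 3.6 = 22.7778 m/s.
Leader travels v²/(2a_L) = 518.828 / 12.800 = 40.533 m before stopping.
Follower covers v·t_r = 22.7778 × 0.6 = 13.667 m while reacting, then v²/(2a_F) = 518.828 / 7.000 = 74.118 m while braking, for a total of 13.667 + 74.118 = 87.785 m.
Since a_F ≤ a_L and the follower starts braking later, the follower is never slower than the leader, so the closest approach is when both have stopped.
Minimum gap = 87.785 − 40.533 = 47.252 m.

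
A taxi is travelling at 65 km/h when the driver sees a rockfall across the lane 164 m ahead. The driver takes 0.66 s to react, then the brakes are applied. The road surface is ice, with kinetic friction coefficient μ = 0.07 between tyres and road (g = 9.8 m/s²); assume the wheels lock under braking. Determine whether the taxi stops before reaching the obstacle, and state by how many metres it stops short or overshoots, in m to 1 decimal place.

65 km/h ÷ 3.6 = 18.0556 m/s.
a = μg = 0.07 × 9.8 = 0.686 m/s².
Reaction distance = 18.0556 × 0.66 = 11.917 m.
Braking distance = v²/(2a) = 326.005 / 1.372 = 237.613 m.
Total stopping distance = 11.917 + 237.613 = 249.530 m, vs 164 m available — it cannot stop in time and overshoots by 249.530 − 164 = 85.530 m.

No — it overshoots by 85.5 m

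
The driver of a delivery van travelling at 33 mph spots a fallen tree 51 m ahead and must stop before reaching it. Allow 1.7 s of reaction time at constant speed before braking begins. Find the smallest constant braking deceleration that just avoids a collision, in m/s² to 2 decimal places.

33 mph × 0.44704 = 14.7523 m/s.
Distance covered during reaction = 14.7523 × 1.7 = 25.079 m.
Distance available for braking: 51 − 25.079 = 25.921 m.
v² = 2a·d ⇒ a = v²/(2d) = 14.7523² / (2 × 25.921) = 217.630 / 51.842 = 4.1979 m/s².

Required deceleration ≈ 4.20 m/s²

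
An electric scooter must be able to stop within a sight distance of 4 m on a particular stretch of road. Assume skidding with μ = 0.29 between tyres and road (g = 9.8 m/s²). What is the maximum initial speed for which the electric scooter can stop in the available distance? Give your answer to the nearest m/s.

a = μg = 0.29 × 9.8 = 2.842 m/s².
v²/(2a) = d ⇒ v = √(2 × 2.842 × 4) = √22.74 = 4.7686 m/s.

Maximum speed ≈ 5 m/s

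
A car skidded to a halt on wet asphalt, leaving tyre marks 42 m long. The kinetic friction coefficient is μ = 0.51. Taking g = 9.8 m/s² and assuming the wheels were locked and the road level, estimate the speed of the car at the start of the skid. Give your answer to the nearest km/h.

Deceleration a = μg = 0.51 × 9.8 = 4.998 m/s².
v = √(2a·d) = √(2 × 4.998 × 42) = √419.832 = 20.4898 m/s.
= 20.4898 × 3.6 = 73.763 km/h.

Initial speed ≈ 74 km/h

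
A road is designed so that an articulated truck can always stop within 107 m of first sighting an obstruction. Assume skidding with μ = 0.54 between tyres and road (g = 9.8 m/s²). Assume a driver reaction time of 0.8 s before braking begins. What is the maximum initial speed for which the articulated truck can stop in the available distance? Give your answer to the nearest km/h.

Maximum speed ≈ 107 km/h

a = μg = 0.54 × 9.8 = 5.292 m/s².
Stopping distance: v·t_r + v²/(2a) = 107 with t_r = 0.8 s and a = 5.292 m/s².
So v² + 8.467 v − 1132.49 = 0.
Positive root: v = −a·t_r + √((a·t_r)² + 2a·d) = −4.234 + √(17.927 + 1132.49) = 29.6838 m/s.
29.6838 m/s × 3.6 = 106.862 km/h.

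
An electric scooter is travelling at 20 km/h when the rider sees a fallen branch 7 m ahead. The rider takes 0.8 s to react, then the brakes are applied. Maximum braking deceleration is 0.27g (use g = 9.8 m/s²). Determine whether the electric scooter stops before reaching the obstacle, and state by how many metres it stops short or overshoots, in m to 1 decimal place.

20 km/h ÷ 3.6 = 5.5556 m/s.
a = 0.27 × 9.8 = 2.646 m/s².
Reaction distance = 5.5556 × 0.8 = 4.444 m.
Braking distance = v²/(2a) = 30.865 / 5.292 = 5.832 m.
Total stopping distance = 4.444 + 5.832 = 10.276 m, vs 7 m available — it cannot stop in time and overshoots by 10.276 − 7 = 3.276 m.

No — it overshoots by 3.3 m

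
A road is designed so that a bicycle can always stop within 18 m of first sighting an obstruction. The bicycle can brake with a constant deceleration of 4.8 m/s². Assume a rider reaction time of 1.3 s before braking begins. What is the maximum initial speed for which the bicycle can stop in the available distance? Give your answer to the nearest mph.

Maximum speed ≈ 19 mph

Stopping distance: v·t_r + v²/(2a) = 18 with t_r = 1.3 s and a = 4.800 m/s².
So v² + 12.480 v − 172.80 = 0.
Positive root: v = −a·t_r + √((a·t_r)² + 2a·d) = −6.240 + √(38.938 + 172.80) = 8.3112 m/s.
8.3112 m/s ÷ 0.44704 = 18.592 mph.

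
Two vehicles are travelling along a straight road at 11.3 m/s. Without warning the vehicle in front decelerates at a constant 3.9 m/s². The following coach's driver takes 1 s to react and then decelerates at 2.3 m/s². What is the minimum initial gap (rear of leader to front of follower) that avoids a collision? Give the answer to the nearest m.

Leader travels v²/(2a_L) = 127.690 / 7.800 = 16.371 m before stopping.
Follower covers v·t_r = 11.3000 × 1 = 11.300 m while reacting, then v²/(2a_F) = 127.690 / 4.600 = 27.759 m while braking, for a total of 11.300 + 27.759 = 39.059 m.
Since a_F ≤ a_L and the follower starts braking later, the follower is never slower than the leader, so the closest approach is when both have stopped.
Minimum gap = 39.059 − 16.371 = 22.688 m.

Minimum gap ≈ 23 m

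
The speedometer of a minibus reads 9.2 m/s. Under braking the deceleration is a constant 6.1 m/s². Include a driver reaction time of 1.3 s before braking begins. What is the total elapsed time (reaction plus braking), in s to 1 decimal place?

Total time ≈ 2.8 s

Braking time = v/a = 9.2000 / 6.100 = 1.508 s.
Total = 1.3 + 1.508 = 2.808 s.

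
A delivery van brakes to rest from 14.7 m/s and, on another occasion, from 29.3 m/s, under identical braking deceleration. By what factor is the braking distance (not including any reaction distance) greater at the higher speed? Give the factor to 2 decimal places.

Braking distance d = v²/(2a), so with a fixed, d ∝ v².
Factor = (29.3/14.7)² = 1.9932² = 3.9728.

Factor ≈ 3.97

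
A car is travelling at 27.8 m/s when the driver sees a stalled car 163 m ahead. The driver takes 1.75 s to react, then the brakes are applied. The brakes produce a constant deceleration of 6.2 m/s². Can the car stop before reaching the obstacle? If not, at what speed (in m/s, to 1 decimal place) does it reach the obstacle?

Yes — it stops about 52.0 m short of the obstacle, so it never reaches it

Reaction distance = 27.8000 × 1.75 = 48.650 m.
Braking distance = v²/(2a) = 772.840 / 12.400 = 62.326 m.
Total stopping distance = 48.650 + 62.326 = 110.976 m, vs 163 m available — it stops with 163 − 110.976 = 52.024 m to spare.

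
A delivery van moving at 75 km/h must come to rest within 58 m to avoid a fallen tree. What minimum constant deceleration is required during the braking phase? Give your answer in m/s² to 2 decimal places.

Required deceleration ≈ 3.74 m/s²

75 km/h ÷ 3.6 = 20.8333 m/s.
v² = 2a·d ⇒ a = v²/(2d) = 20.8333² / (2 × 58.000) = 434.026 / 116.000 = 3.7416 m/s².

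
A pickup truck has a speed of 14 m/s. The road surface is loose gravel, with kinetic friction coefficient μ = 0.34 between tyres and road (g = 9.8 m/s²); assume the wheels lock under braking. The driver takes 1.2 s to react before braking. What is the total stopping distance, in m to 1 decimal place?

a = μg = 0.34 × 9.8 = 3.332 m/s².
Reaction distance = v·t_r = 14.0000 × 1.2 = 16.800 m.
Braking distance = v²/(2a) = 14.0000² / (2 × 3.332) = 196.000 / 6.664 = 29.412 m.
Total = 16.800 + 29.412 = 46.212 m.

Total stopping distance ≈ 46.2 m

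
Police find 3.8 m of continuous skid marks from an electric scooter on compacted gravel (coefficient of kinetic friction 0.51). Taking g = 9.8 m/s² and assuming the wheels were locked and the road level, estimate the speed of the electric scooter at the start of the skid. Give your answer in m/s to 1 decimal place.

Deceleration a = μg = 0.51 × 9.8 = 4.998 m/s².
v = √(2a·d) = √(2 × 4.998 × 3.8) = √37.985 = 6.1632 m/s.

Initial speed ≈ 6.2 m/s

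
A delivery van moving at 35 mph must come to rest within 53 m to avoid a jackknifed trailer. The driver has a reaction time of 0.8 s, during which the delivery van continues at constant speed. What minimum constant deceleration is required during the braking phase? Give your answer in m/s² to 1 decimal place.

35 mph × 0.44704 = 15.6464 m/s.
Distance covered during reaction = 15.6464 × 0.8 = 12.517 m.
Distance available for braking: 53 − 12.517 = 40.483 m.
v² = 2a·d ⇒ a = v²/(2d) = 15.6464² / (2 × 40.483) = 244.810 / 80.966 = 3.0236 m/s².

Required deceleration ≈ 3.0 m/s²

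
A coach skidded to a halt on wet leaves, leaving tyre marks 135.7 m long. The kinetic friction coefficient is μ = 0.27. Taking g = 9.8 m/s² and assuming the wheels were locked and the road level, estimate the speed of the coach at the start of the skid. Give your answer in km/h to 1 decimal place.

Initial speed ≈ 96.5 km/h

Deceleration a = μg = 0.27 × 9.8 = 2.646 m/s².
v = √(2a·d) = √(2 × 2.646 × 135.7) = √718.124 = 26.7978 m/s.
= 26.7978 × 3.6 = 96.472 km/h.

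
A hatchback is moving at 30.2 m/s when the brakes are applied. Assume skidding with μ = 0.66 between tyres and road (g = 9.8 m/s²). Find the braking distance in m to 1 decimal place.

a = μg = 0.66 × 9.8 = 6.468 m/s².
Braking distance = v²/(2a) = 30.2000² / (2 × 6.468) = 912.040 / 12.936 = 70.504 m.

Braking distance ≈ 70.5 m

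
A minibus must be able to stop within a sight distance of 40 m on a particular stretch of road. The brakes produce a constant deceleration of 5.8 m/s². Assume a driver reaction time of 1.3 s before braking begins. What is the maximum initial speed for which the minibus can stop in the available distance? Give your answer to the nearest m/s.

Stopping distance: v·t_r + v²/(2a) = 40 with t_r = 1.3 s and a = 5.800 m/s².
So v² + 15.080 v − 464.00 = 0.
Positive root: v = −a·t_r + √((a·t_r)² + 2a·d) = −7.540 + √(56.852 + 464.00) = 15.2822 m/s.

Maximum speed ≈ 15 m/s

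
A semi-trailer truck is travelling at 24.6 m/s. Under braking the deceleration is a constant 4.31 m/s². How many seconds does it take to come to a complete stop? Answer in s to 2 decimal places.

Braking time ≈ 5.71 s

Braking time = v/a = 24.6000 / 4.310 = 5.708 s.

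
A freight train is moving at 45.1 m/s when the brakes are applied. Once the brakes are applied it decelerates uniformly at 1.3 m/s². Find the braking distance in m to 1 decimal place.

Braking distance = v²/(2a) = 45.1000² / (2 × 1.300) = 2034.010 / 2.600 = 782.312 m.

Braking distance ≈ 782.3 m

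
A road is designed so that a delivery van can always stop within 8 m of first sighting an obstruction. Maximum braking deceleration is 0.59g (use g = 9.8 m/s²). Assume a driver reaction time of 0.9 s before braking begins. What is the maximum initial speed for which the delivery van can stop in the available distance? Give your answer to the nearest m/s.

Maximum speed ≈ 6 m/s

a = 0.59 × 9.8 = 5.782 m/s².
Stopping distance: v·t_r + v²/(2a) = 8 with t_r = 0.9 s and a = 5.782 m/s².
So v² + 10.408 v − 92.51 = 0.
Positive root: v = −a·t_r + √((a·t_r)² + 2a·d) = −5.204 + √(27.082 + 92.51) = 5.7318 m/s.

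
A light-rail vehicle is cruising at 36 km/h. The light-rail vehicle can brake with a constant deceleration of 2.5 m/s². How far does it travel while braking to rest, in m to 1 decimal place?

36 km/h ÷ 3.6 = 10.0000 m/s.
Braking distance = v²/(2a) = 10.0000² / (2 × 2.500) = 100.000 / 5.000 = 20.000 m.

Braking distance ≈ 20.0 m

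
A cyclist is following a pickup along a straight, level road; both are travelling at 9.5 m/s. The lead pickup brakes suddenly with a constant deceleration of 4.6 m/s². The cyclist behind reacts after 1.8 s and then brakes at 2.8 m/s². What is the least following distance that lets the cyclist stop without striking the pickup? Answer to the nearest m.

Minimum gap ≈ 23 m

Leader travels v²/(2a_L) = 90.250 / 9.200 = 9.810 m before stopping.
Follower covers v·t_r = 9.5000 × 1.8 = 17.100 m while reacting, then v²/(2a_F) = 90.250 / 5.600 = 16.116 m while braking, for a total of 17.100 + 16.116 = 33.216 m.
Since a_F ≤ a_L and the follower starts braking later, the follower is never slower than the leader, so the closest approach is when both have stopped.
Minimum gap = 33.216 − 9.810 = 23.406 m.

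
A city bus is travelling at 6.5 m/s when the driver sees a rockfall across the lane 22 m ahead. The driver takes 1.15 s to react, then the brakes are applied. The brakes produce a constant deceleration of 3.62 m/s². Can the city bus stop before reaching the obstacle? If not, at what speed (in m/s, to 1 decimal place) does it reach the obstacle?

Reaction distance = 6.5000 × 1.15 = 7.475 m.
Braking distance = v²/(2a) = 42.250 / 7.240 = 5.836 m.
Total stopping distance = 7.475 + 5.836 = 13.311 m, vs 22 m available — it stops with 22 − 13.311 = 8.689 m to spare.

Yes — it stops about 8.7 m short of the obstacle, so it never reaches it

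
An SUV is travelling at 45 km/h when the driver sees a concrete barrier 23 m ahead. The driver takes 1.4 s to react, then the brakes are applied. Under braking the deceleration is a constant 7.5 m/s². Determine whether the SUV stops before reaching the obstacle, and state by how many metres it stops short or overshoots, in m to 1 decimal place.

45 km/h ÷ 3.6 = 12.5000 m/s.
Reaction distance = 12.5000 × 1.4 = 17.500 m.
Braking distance = v²/(2a) = 156.250 / 15.000 = 10.417 m.
Total stopping distance = 17.500 + 10.417 = 27.917 m, vs 23 m available — it cannot stop in time and overshoots by 27.917 − 23 = 4.917 m.

No — it overshoots by 4.9 m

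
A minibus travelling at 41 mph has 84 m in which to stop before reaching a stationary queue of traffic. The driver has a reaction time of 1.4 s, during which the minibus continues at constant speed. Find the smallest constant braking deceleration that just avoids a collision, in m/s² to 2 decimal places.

41 mph × 0.44704 = 18.3286 m/s.
Distance covered during reaction = 18.3286 × 1.4 = 25.660 m.
Distance available for braking: 84 − 25.660 = 58.340 m.
v² = 2a·d ⇒ a = v²/(2d) = 18.3286² / (2 × 58.340) = 335.938 / 116.680 = 2.8791 m/s².

Required deceleration ≈ 2.88 m/s²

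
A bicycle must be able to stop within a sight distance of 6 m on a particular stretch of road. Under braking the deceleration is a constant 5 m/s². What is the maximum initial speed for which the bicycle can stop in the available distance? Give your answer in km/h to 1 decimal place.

v²/(2a) = d ⇒ v = √(2 × 5.000 × 6) = √60.00 = 7.7460 m/s.
7.7460 m/s × 3.6 = 27.886 km/h.

Maximum speed ≈ 27.9 km/h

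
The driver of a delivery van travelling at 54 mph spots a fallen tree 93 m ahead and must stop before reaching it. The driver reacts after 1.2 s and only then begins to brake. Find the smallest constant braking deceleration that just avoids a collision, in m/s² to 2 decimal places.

Required deceleration ≈ 4.55 m/s²

54 mph × 0.44704 = 24.1402 m/s.
Distance covered during reaction = 24.1402 × 1.2 = 28.968 m.
Distance available for braking: 93 − 28.968 = 64.032 m.
v² = 2a·d ⇒ a = v²/(2d) = 24.1402² / (2 × 64.032) = 582.749 / 128.064 = 4.5505 m/s².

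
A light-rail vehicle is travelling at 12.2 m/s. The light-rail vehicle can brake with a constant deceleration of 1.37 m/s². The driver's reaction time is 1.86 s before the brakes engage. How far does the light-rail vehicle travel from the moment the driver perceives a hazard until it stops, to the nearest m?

Reaction distance = v·t_r = 12.2000 × 1.86 = 22.692 m.
Braking distance = v²/(2a) = 12.2000² / (2 × 1.370) = 148.840 / 2.740 = 54.321 m.
Total = 22.692 + 54.321 = 77.013 m.

Total stopping distance ≈ 77 m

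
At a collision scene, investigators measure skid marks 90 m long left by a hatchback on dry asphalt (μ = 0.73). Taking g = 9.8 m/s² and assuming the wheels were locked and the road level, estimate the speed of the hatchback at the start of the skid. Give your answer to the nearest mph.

Deceleration a = μg = 0.73 × 9.8 = 7.154 m/s².
v = √(2a·d) = √(2 × 7.154 × 90) = √1287.720 = 35.8848 m/s.
= 35.8848 ÷ 0.44704 = 80.272 mph.

Initial speed ≈ 80 mph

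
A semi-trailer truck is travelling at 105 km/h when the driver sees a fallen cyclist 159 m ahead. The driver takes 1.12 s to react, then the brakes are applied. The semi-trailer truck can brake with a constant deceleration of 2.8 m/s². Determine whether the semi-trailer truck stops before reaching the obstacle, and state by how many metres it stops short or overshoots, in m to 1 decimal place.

No — it overshoots by 25.6 m

105 km/h ÷ 3.6 = 29.1667 m/s.
Reaction distance = 29.1667 × 1.12 = 32.667 m.
Braking distance = v²/(2a) = 850.696 / 5.600 = 151.910 m.
Total stopping distance = 32.667 + 151.910 = 184.577 m, vs 159 m available — it cannot stop in time and overshoots by 184.577 − 159 = 25.577 m.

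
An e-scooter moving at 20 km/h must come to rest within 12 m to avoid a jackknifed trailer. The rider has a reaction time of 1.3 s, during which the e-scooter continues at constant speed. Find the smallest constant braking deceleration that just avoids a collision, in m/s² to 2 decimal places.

20 km/h ÷ 3.6 = 5.5556 m/s.
Distance covered during reaction = 5.5556 × 1.3 = 7.222 m.
Distance available for braking: 12 − 7.222 = 4.778 m.
v² = 2a·d ⇒ a = v²/(2d) = 5.5556² / (2 × 4.778) = 30.865 / 9.556 = 3.2299 m/s².

Required deceleration ≈ 3.23 m/s²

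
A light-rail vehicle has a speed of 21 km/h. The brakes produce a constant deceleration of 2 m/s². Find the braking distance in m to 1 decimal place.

21 km/h ÷ 3.6 = 5.8333 m/s.
Braking distance = v²/(2a) = 5.8333² / (2 × 2.000) = 34.027 / 4.000 = 8.507 m.

Braking distance ≈ 8.5 m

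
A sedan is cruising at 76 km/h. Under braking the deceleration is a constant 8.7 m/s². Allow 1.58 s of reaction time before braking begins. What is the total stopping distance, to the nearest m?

76 km/h ÷ 3.6 = 21.1111 m/s.
Reaction distance = v·t_r = 21.1111 × 1.58 = 33.356 m.
Braking distance = v²/(2a) = 21.1111² / (2 × 8.700) = 445.679 / 17.400 = 25.614 m.
Total = 33.356 + 25.614 = 58.970 m.

Total stopping distance ≈ 59 m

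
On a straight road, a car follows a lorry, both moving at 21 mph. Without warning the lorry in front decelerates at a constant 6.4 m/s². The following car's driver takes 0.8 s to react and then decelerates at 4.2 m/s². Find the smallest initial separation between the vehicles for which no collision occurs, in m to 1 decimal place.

Minimum gap ≈ 11.1 m

21 mph × 0.44704 = 9.3878 m/s.
Leader travels v²/(2a_L) = 88.131 / 12.800 = 6.885 m before stopping.
Follower covers v·t_r = 9.3878 × 0.8 = 7.510 m while reacting, then v²/(2a_F) = 88.131 / 8.400 = 10.492 m while braking, for a total of 7.510 + 10.492 = 18.002 m.
Since a_F ≤ a_L and the follower starts braking later, the follower is never slower than the leader, so the closest approach is when both have stopped.
Minimum gap = 18.002 − 6.885 = 11.117 m.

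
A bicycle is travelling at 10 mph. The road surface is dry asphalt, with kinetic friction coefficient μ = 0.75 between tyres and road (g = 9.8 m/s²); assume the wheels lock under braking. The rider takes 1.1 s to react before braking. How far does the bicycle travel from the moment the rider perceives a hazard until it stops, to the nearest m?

Total stopping distance ≈ 6 m

10 mph × 0.44704 = 4.4704 m/s.
a = μg = 0.75 × 9.8 = 7.350 m/s².
Reaction distance = v·t_r = 4.4704 × 1.1 = 4.917 m.
Braking distance = v²/(2a) = 4.4704² / (2 × 7.350) = 19.984 / 14.700 = 1.359 m.
Total = 4.917 + 1.359 = 6.276 m.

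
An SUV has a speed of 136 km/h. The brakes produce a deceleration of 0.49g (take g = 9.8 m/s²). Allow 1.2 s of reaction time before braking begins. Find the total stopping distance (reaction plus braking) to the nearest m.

136 km/h ÷ 3.6 = 37.7778 m/s.
a = 0.49 × 9.8 = 4.802 m/s².
Reaction distance = v·t_r = 37.7778 × 1.2 = 45.333 m.
Braking distance = v²/(2a) = 37.7778² / (2 × 4.802) = 1427.162 / 9.604 = 148.601 m.
Total = 45.333 + 148.601 = 193.934 m.

Total stopping distance ≈ 194 m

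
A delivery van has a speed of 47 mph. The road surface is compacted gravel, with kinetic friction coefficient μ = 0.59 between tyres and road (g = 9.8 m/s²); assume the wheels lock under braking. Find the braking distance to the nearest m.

47 mph × 0.44704 = 21.0109 m/s.
a = μg = 0.59 × 9.8 = 5.782 m/s².
Braking distance = v²/(2a) = 21.0109² / (2 × 5.782) = 441.458 / 11.564 = 38.175 m.

Braking distance ≈ 38 m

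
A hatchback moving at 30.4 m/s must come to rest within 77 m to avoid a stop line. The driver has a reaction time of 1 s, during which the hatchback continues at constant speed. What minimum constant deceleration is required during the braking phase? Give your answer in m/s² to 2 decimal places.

Distance covered during reaction = 30.4000 × 1 = 30.400 m.
Distance available for braking: 77 − 30.400 = 46.600 m.
v² = 2a·d ⇒ a = v²/(2d) = 30.4000² / (2 × 46.600) = 924.160 / 93.200 = 9.9159 m/s².

Required deceleration ≈ 9.92 m/s²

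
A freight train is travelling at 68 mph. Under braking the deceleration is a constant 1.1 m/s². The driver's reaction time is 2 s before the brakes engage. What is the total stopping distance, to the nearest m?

68 mph × 0.44704 = 30.3987 m/s.
Reaction distance = v·t_r = 30.3987 × 2 = 60.797 m.
Braking distance = v²/(2a) = 30.3987² / (2 × 1.100) = 924.081 / 2.200 = 420.037 m.
Total = 60.797 + 420.037 = 480.834 m.

Total stopping distance ≈ 481 m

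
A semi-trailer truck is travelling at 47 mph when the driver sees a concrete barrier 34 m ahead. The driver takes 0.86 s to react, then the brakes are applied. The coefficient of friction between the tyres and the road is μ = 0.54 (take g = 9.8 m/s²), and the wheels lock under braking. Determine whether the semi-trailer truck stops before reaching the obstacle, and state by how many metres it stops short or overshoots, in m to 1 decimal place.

No — it overshoots by 25.8 m

47 mph × 0.44704 = 21.0109 m/s.
a = μg = 0.54 × 9.8 = 5.292 m/s².
Reaction distance = 21.0109 × 0.86 = 18.069 m.
Braking distance = v²/(2a) = 441.458 / 10.584 = 41.710 m.
Total stopping distance = 18.069 + 41.710 = 59.779 m, vs 34 m available — it cannot stop in time and overshoots by 59.779 − 34 = 25.779 m.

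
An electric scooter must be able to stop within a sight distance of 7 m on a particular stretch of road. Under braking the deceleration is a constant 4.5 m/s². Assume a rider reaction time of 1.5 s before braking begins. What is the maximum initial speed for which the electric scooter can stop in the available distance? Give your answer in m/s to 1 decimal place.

Stopping distance: v·t_r + v²/(2a) = 7 with t_r = 1.5 s and a = 4.500 m/s².
So v² + 13.500 v − 63.00 = 0.
Positive root: v = −a·t_r + √((a·t_r)² + 2a·d) = −6.750 + √(45.562 + 63.00) = 3.6693 m/s.

Maximum speed ≈ 3.7 m/s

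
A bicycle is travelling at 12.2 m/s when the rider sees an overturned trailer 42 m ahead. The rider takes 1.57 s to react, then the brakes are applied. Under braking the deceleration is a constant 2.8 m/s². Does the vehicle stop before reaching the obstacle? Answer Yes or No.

No

Reaction distance = 12.2000 × 1.57 = 19.154 m.
Braking distance = v²/(2a) = 148.840 / 5.600 = 26.579 m.
Total stopping distance = 19.154 + 26.579 = 45.733 m, vs 42 m available — it cannot stop in time and overshoots by 45.733 − 42 = 3.733 m.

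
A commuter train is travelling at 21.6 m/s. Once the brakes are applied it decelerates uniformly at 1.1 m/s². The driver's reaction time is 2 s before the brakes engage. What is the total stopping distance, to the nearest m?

Total stopping distance ≈ 255 m

Reaction distance = v·t_r = 21.6000 × 2 = 43.200 m.
Braking distance = v²/(2a) = 21.6000² / (2 × 1.100) = 466.560 / 2.200 = 212.073 m.
Total = 43.200 + 212.073 = 255.273 m.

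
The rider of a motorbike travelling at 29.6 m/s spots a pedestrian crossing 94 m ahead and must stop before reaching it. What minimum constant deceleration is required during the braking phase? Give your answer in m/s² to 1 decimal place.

v² = 2a·d ⇒ a = v²/(2d) = 29.6000² / (2 × 94.000) = 876.160 / 188.000 = 4.6604 m/s².

Required deceleration ≈ 4.7 m/s²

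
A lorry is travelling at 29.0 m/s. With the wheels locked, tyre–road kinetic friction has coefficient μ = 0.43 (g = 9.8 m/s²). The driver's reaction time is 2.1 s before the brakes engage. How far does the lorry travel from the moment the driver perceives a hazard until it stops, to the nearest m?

a = μg = 0.43 × 9.8 = 4.214 m/s².
Reaction distance = v·t_r = 29.0000 × 2.1 = 60.900 m.
Braking distance = v²/(2a) = 29.0000² / (2 × 4.214) = 841.000 / 8.428 = 99.786 m.
Total = 60.900 + 99.786 = 160.686 m.

Total stopping distance ≈ 161 m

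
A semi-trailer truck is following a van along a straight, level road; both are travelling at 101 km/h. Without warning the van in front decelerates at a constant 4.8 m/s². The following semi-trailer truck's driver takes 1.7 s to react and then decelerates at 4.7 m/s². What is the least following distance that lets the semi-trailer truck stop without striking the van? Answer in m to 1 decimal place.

Minimum gap ≈ 49.4 m

101 km/h ÷ 3.6 = 28.0556 m/s.
Leader travels v²/(2a_L) = 787.117 / 9.600 = 81.991 m before stopping.
Follower covers v·t_r = 28.0556 × 1.7 = 47.695 m while reacting, then v²/(2a_F) = 787.117 / 9.400 = 83.736 m while braking, for a total of 47.695 + 83.736 = 131.431 m.
Since a_F ≤ a_L and the follower starts braking later, the follower is never slower than the leader, so the closest approach is when both have stopped.
Minimum gap = 131.431 − 81.991 = 49.440 m.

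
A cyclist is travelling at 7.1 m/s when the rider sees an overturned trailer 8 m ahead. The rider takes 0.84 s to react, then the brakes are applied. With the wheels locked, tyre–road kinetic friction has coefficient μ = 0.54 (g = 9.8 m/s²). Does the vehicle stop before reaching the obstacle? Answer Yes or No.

a = μg = 0.54 × 9.8 = 5.292 m/s².
Reaction distance = 7.1000 × 0.84 = 5.964 m.
Braking distance = v²/(2a) = 50.410 / 10.584 = 4.763 m.
Total stopping distance = 5.964 + 4.763 = 10.727 m, vs 8 m available — it cannot stop in time and overshoots by 10.727 − 8 = 2.727 m.

No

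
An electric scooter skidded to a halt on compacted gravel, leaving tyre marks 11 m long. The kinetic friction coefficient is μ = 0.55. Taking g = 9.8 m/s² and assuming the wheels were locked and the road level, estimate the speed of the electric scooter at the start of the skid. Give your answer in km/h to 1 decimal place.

Initial speed ≈ 39.2 km/h

Deceleration a = μg = 0.55 × 9.8 = 5.390 m/s².
v = √(2a·d) = √(2 × 5.390 × 11) = √118.580 = 10.8894 m/s.
= 10.8894 × 3.6 = 39.202 km/h.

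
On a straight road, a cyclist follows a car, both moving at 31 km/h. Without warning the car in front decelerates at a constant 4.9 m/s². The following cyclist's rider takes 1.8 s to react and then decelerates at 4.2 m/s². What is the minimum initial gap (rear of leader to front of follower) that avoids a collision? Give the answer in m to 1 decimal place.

31 km/h ÷ 3.6 = 8.6111 m/s.
Leader travels v²/(2a_L) = 74.151 / 9.800 = 7.566 m before stopping.
Follower covers v·t_r = 8.6111 × 1.8 = 15.500 m while reacting, then v²/(2a_F) = 74.151 / 8.400 = 8.827 m while braking, for a total of 15.500 + 8.827 = 24.327 m.
Since a_F ≤ a_L and the follower starts braking later, the follower is never slower than the leader, so the closest approach is when both have stopped.
Minimum gap = 24.327 − 7.566 = 16.761 m.

Minimum gap ≈ 16.8 m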